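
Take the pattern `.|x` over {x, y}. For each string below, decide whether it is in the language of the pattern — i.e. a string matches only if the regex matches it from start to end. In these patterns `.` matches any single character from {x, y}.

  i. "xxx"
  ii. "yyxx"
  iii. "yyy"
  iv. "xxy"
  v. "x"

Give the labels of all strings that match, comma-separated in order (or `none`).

i → no match
ii → no match
iii → no match
iv → no match
v → match

v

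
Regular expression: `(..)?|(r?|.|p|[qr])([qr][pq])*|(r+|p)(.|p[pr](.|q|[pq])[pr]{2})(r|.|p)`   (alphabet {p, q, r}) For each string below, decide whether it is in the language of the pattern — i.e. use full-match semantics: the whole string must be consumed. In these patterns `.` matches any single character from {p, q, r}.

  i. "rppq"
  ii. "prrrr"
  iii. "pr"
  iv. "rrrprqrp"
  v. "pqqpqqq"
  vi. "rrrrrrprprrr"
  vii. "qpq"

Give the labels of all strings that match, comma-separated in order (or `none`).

iii, vi

i → no match
ii → no match
iii → match
iv → no match
v → no match
vi → match
vii → no match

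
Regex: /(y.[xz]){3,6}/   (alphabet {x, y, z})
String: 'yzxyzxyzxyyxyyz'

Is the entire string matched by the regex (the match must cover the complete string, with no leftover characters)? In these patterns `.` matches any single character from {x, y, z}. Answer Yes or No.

Yes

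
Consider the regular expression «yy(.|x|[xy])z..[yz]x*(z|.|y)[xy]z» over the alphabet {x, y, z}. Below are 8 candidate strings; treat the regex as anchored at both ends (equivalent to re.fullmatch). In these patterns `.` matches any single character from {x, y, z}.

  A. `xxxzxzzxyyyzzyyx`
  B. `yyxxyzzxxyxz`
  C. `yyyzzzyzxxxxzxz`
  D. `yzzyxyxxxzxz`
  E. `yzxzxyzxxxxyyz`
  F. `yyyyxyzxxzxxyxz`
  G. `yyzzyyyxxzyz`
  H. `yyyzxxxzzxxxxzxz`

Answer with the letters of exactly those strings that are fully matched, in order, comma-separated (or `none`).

A → no match — must start with `yy`
B → no match
C → no match
D → no match — must start with `yy`
E → no match — must start with `yy`
F → no match
G → match
H → no match

G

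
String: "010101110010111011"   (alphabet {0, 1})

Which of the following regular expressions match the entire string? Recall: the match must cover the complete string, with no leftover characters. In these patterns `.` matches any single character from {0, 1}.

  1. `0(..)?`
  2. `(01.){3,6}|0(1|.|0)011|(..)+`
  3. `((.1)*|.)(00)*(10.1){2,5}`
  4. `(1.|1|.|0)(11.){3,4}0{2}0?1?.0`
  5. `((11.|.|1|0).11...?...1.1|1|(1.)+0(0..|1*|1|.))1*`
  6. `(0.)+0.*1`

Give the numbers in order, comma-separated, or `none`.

1 → no match
2 → match
3 → match
4 → no match — must end with "0"
5 → no match
6 → match

2, 3, 6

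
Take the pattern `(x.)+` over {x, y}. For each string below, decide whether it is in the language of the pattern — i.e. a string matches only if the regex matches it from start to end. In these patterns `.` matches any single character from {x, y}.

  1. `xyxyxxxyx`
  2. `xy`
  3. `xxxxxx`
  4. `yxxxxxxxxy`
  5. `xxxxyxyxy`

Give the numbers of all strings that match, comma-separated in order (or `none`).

1 → no match
2 → match
3 → match
4 → no match — must start with `x`
5 → no match

2, 3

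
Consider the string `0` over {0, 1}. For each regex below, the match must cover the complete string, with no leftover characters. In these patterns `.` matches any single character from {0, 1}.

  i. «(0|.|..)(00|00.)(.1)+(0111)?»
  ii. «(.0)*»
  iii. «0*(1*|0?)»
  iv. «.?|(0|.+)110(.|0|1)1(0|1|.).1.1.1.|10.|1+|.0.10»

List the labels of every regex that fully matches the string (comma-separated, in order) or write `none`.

iii, iv

i → no match
ii → no match
iii → match
iv → match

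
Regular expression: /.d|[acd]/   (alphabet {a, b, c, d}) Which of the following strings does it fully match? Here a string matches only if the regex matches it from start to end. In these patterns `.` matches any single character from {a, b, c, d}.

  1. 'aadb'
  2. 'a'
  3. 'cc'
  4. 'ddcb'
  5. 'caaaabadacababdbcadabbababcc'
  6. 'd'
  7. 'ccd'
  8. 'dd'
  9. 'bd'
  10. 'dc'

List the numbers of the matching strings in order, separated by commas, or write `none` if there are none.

2, 6, 8, 9

1. 'aadb' → no match
2. 'a' → match
3. 'cc' → no match
4. 'ddcb' → no match
5 → no match
6. 'd' → match
7. 'ccd' → no match
8. 'dd' → match
9. 'bd' → match
10. 'dc' → no match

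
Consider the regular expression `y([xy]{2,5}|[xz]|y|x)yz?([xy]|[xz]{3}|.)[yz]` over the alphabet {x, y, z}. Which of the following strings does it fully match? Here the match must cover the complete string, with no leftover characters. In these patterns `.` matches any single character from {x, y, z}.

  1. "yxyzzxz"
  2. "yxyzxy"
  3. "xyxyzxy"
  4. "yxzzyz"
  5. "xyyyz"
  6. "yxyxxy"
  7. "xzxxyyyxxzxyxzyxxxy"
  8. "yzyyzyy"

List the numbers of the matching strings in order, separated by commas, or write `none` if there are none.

1. "yxyzzxz" → match
2. "yxyzxy" → match
3. "xyxyzxy" → no match — must start with "y"
4. "yxzzyz" → no match
5. "xyyyz" → no match — must start with "y"
6. "yxyxxy" → no match
7 → no match — must start with "y"
8. "yzyyzyy" → no match

1, 2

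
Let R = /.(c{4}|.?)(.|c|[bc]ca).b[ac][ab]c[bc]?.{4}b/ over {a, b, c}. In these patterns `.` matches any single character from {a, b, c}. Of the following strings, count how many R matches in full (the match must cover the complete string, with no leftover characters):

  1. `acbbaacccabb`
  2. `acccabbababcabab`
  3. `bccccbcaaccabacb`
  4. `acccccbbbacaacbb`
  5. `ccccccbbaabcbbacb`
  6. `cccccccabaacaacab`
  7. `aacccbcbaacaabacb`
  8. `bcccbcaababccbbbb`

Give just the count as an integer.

1. `acbbaacccabb` → match
2 → no match
3 → no match
4 → no match
5 → no match
6 → no match
7 → no match
8 → no match
Total matched: 1

1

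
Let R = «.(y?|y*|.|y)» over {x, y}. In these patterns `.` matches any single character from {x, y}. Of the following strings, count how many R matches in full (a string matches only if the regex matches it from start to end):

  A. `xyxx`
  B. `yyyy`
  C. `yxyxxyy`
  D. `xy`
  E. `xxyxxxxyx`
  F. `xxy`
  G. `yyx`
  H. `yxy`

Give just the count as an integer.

2

A. `xyxx` → no match
B. `yyyy` → match
C. `yxyxxyy` → no match
D. `xy` → match
E. `xxyxxxxyx` → no match
F. `xxy` → no match
G. `yyx` → no match
H. `yxy` → no match
Total matched: 2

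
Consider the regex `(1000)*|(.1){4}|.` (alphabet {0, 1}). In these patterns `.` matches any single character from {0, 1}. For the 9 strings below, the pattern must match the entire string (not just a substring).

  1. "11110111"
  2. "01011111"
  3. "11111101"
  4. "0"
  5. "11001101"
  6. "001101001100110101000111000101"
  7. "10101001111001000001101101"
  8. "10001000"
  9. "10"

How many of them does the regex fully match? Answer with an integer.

5

1. "11110111" → match
2. "01011111" → match
3. "11111101" → match
4. "0" → match
5. "11001101" → no match
6 → no match
7 → no match
8. "10001000" → match
9. "10" → no match
Total matched: 5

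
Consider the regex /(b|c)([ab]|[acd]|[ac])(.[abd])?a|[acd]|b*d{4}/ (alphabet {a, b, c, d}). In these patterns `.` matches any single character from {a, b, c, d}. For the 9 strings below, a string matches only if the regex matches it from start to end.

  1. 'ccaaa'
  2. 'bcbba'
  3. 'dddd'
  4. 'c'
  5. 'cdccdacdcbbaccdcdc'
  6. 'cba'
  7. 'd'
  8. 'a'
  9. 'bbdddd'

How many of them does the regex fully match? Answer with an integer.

1. 'ccaaa' → match
2. 'bcbba' → match
3. 'dddd' → match
4. 'c' → match
5 → no match
6. 'cba' → match
7. 'd' → match
8. 'a' → match
9. 'bbdddd' → match
Total matched: 8

8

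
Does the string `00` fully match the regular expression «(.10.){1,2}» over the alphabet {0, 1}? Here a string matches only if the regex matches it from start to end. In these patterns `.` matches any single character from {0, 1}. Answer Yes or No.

No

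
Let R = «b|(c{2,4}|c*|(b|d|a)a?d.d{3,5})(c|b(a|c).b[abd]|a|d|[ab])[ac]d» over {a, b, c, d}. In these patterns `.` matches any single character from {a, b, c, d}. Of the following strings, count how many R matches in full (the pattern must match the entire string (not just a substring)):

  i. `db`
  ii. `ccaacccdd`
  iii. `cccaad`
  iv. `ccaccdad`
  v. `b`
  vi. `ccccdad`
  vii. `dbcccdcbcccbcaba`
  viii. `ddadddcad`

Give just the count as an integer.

4

i → no match
ii → no match
iii → match
iv → no match
v → match
vi → match
vii → no match
viii → match
Total matched: 4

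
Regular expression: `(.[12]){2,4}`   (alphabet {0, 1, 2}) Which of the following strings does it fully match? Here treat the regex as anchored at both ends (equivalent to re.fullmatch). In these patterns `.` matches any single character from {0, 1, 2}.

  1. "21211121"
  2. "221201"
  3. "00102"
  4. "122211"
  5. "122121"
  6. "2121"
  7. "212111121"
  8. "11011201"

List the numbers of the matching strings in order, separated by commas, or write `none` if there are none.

1, 2, 4, 5, 6, 8

1 → match
2 → match
3 → no match
4 → match
5 → match
6 → match
7 → no match
8 → match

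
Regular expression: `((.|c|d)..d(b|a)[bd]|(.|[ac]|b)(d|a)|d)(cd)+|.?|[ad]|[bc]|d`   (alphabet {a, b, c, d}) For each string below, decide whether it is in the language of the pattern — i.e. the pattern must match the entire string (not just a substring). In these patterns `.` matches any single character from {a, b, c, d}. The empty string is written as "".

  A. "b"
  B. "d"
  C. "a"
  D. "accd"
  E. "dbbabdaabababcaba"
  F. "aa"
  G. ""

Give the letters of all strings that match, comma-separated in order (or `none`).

A, B, C, G

A → match
B → match
C → match
D → no match
E → no match
F → no match
G → match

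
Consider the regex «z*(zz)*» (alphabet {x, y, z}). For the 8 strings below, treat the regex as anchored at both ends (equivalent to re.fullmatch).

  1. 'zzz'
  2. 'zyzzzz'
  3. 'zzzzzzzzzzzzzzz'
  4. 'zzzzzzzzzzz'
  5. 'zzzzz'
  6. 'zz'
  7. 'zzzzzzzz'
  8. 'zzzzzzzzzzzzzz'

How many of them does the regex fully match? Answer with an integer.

1 → match
2 → no match
3 → match
4 → match
5 → match
6 → match
7 → match
8 → match
Total matched: 7

7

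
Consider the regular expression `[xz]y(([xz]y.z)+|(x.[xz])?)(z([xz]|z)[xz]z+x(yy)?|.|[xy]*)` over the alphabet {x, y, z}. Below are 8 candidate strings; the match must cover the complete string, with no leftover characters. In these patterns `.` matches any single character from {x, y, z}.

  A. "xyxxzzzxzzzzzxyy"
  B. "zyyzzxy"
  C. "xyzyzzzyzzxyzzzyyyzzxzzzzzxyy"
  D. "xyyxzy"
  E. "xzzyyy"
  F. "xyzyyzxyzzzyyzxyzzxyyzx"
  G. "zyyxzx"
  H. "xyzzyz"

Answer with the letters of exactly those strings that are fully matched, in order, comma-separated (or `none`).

A, F

A → match
B. "zyyzzxy" → no match
C → no match
D. "xyyxzy" → no match
E. "xzzyyy" → no match
F → match
G. "zyyxzx" → no match
H. "xyzzyz" → no match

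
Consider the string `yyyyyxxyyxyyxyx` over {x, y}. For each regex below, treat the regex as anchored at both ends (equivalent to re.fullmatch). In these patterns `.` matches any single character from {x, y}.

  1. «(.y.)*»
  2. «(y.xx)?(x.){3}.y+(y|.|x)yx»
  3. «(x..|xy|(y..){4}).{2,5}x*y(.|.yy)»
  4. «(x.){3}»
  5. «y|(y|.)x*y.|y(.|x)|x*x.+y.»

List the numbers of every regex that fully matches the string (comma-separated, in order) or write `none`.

1

1 → match
2 → no match
3 → no match
4 → no match — must start with `x`
5 → no match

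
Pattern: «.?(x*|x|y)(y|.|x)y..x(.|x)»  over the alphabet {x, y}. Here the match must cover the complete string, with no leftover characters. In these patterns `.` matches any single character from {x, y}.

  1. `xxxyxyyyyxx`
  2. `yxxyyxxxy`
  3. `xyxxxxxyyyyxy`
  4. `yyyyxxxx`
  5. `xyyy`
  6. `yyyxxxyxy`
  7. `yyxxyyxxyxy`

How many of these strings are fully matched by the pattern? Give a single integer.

2

1 → no match
2 → match
3 → no match
4 → match
5 → no match
6 → no match
7 → no match
Total matched: 2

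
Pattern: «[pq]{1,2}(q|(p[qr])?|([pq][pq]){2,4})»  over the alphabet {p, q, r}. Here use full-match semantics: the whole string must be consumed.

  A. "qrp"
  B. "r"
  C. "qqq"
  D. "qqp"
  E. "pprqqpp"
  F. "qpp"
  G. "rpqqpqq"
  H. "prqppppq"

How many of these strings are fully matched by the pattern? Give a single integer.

1

A → no match
B → no match
C → match
D → no match
E → no match
F → no match
G → no match
H → no match
Total matched: 1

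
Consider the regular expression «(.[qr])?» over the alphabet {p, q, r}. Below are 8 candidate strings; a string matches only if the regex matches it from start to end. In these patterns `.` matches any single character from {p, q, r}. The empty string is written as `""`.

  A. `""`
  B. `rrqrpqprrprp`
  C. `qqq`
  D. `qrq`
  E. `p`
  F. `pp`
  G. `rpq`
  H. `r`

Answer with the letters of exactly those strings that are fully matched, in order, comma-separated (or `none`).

A

A → match
B → no match
C → no match
D → no match
E → no match
F → no match
G → no match
H → no match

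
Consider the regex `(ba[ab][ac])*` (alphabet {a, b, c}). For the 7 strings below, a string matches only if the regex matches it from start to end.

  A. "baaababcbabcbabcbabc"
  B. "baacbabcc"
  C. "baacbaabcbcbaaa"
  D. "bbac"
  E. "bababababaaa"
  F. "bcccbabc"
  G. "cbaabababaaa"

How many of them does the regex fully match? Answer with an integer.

A → match
B → no match
C → no match
D → no match
E → match
F → no match
G → no match
Total matched: 2

2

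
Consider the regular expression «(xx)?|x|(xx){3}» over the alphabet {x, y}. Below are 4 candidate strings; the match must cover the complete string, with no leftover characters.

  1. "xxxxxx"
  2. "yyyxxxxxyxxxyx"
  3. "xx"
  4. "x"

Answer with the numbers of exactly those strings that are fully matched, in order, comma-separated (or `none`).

1, 3, 4

1 → match
2 → no match
3 → match
4 → match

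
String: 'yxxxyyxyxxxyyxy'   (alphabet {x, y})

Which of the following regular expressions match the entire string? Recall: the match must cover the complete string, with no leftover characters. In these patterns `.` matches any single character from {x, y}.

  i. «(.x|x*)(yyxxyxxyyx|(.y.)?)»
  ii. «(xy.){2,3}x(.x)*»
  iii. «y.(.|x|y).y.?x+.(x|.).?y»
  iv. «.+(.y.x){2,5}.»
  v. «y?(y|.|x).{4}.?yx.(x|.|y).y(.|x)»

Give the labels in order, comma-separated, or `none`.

i → no match
ii → no match — must start with 'xy'
iii → no match
iv → match
v → no match

iv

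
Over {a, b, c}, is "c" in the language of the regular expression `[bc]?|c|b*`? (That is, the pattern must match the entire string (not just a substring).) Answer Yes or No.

Yes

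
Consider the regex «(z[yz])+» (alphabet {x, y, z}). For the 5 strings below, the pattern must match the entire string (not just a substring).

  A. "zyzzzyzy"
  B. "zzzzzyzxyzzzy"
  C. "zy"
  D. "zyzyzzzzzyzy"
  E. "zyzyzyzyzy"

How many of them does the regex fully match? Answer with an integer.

A → match
B → no match
C → match
D → match
E → match
Total matched: 4

4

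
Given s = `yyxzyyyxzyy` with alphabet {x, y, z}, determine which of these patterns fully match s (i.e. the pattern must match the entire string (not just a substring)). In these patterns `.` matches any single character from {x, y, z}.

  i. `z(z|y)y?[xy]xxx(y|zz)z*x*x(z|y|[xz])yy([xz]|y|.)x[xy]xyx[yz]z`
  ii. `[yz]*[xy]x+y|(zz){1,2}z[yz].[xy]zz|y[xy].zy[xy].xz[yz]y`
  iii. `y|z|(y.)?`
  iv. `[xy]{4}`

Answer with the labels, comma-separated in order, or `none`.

i → no match — must start with `z`
ii → match
iii → no match
iv → no match

ii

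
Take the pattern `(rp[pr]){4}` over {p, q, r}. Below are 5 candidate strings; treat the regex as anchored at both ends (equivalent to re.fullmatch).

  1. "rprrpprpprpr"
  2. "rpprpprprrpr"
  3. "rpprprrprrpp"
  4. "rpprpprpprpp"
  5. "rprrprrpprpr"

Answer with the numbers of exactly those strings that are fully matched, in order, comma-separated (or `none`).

1, 2, 3, 4, 5

1. "rprrpprpprpr" → match
2. "rpprpprprrpr" → match
3. "rpprprrprrpp" → match
4. "rpprpprpprpp" → match
5. "rprrprrpprpr" → match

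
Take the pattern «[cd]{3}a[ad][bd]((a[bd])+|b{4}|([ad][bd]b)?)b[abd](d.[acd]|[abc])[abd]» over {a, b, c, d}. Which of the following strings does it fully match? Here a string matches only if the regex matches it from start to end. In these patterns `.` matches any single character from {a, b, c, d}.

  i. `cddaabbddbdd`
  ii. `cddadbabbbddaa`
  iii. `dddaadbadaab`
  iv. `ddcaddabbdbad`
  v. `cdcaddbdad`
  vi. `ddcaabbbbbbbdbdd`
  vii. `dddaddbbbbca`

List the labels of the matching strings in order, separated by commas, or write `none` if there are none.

i → match
ii → match
iii → match
iv → no match
v → match
vi → match
vii → no match

i, ii, iii, v, vi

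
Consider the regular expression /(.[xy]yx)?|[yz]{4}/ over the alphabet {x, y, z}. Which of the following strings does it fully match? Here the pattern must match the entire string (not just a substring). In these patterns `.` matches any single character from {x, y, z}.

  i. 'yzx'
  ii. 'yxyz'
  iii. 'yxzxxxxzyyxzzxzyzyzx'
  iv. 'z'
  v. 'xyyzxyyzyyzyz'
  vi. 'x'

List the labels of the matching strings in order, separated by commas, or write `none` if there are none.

none

i. 'yzx' → no match
ii. 'yxyz' → no match
iii → no match
iv. 'z' → no match
v → no match
vi. 'x' → no match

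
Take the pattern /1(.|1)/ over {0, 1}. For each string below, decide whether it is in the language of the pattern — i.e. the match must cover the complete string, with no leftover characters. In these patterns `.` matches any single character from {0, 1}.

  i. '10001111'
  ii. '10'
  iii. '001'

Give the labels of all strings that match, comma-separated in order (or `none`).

ii

i → no match
ii → match
iii → no match — must start with '1'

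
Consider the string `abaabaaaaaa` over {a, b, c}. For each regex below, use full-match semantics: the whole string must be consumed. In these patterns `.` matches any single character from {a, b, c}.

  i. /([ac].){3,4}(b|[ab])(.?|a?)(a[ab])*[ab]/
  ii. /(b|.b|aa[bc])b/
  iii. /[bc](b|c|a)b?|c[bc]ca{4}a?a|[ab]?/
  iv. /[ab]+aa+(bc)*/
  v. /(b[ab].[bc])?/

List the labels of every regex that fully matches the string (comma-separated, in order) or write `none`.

iv

i → no match
ii → no match — must end with `b`
iii → no match
iv → match
v → no match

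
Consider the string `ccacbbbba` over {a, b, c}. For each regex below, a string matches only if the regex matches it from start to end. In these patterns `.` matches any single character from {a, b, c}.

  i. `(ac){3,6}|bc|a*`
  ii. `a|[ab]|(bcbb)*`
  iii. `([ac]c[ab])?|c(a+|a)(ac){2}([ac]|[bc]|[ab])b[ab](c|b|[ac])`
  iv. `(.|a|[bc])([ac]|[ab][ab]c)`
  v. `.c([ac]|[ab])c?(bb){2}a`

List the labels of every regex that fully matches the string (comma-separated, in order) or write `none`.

v

i → no match
ii → no match
iii → no match
iv → no match
v → match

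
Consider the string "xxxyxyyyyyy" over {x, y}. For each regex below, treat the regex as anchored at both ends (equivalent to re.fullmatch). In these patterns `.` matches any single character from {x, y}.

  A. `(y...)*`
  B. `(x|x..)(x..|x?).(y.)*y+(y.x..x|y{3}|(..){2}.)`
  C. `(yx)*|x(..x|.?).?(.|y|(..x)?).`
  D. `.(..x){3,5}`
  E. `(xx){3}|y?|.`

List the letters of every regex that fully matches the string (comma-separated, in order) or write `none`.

B

A → no match
B → match
C → no match
D → no match — must end with "x"
E → no match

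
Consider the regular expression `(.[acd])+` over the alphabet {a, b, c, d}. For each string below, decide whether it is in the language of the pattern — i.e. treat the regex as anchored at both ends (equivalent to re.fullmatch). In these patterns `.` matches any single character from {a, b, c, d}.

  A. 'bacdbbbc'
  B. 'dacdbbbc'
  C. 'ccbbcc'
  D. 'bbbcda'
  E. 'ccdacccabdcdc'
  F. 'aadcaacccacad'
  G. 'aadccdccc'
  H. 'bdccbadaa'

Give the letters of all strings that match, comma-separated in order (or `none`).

none

A → no match
B → no match
C → no match
D → no match
E → no match
F → no match
G → no match
H → no match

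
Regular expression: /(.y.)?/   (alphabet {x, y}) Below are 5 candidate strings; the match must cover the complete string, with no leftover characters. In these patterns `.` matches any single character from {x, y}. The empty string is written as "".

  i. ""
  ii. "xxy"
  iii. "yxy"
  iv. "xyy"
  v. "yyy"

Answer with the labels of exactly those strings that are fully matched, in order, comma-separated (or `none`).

i. "" → match
ii. "xxy" → no match
iii. "yxy" → no match
iv. "xyy" → match
v. "yyy" → match

i, iv, v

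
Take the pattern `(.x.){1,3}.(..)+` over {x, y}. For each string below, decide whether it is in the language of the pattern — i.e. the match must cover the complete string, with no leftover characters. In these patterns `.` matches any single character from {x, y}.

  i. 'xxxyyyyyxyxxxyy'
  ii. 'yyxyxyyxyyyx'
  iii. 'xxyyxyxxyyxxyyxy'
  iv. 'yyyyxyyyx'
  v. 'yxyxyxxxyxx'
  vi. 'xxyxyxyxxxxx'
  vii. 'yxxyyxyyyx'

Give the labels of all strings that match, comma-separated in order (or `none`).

i → no match
ii → no match
iii → match
iv → no match
v → no match
vi → match
vii → match

iii, vi, vii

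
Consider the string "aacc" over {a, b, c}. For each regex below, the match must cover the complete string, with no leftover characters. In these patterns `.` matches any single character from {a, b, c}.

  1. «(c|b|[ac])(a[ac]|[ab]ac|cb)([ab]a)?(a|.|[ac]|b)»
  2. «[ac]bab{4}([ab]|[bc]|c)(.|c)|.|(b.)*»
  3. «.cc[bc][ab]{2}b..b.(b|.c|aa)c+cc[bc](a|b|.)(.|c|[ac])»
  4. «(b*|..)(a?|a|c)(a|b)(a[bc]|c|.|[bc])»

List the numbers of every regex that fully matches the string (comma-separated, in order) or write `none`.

1

1 → match
2 → no match
3 → no match
4 → no match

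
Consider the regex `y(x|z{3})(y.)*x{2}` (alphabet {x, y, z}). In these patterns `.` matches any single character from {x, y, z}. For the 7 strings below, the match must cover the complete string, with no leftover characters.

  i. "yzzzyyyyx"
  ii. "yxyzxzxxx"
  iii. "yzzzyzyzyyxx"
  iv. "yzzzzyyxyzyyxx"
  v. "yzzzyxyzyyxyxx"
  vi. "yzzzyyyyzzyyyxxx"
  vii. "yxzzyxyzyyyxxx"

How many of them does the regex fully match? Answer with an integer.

i → no match
ii → no match
iii → match
iv → no match
v → no match
vi → no match
vii → no match
Total matched: 1

1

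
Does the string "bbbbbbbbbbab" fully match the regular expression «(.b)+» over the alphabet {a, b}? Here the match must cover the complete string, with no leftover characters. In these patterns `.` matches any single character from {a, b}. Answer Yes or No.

Yes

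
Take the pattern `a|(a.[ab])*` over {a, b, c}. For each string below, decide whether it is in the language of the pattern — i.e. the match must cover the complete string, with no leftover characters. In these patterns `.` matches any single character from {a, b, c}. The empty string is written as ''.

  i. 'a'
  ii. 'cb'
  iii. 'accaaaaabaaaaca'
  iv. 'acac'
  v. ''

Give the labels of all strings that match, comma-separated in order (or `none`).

i → match
ii → no match
iii → no match
iv → no match
v → match

i, v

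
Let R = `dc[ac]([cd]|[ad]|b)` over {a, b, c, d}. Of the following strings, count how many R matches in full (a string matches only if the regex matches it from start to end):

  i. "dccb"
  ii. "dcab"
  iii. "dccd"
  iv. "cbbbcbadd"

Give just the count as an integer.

i → match
ii → match
iii → match
iv → no match — must start with "dc"
Total matched: 3

3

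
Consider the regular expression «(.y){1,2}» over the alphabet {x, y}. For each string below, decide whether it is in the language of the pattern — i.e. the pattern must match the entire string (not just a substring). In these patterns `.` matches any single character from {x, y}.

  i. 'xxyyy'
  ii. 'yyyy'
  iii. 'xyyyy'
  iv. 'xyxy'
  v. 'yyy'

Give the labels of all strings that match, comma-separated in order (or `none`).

ii, iv

i → no match
ii → match
iii → no match
iv → match
v → no match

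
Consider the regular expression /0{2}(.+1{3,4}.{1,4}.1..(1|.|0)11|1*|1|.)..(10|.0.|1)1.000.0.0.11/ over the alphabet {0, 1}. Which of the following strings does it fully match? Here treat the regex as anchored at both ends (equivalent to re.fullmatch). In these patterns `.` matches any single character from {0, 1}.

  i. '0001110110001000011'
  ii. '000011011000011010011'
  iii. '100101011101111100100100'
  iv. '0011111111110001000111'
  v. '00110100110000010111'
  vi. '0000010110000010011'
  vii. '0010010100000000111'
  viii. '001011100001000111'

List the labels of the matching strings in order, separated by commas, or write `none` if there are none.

i, iv, v, vi, vii, viii

i → match
ii → no match
iii → no match — must start with '0'
iv → match
v → match
vi → match
vii → match
viii → match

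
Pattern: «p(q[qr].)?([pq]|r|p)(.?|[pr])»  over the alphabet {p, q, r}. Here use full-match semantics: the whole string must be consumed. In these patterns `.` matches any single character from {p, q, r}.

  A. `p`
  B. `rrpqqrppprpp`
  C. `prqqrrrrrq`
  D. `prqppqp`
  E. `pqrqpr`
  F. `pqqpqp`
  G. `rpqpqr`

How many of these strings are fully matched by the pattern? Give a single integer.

A → no match
B → no match — must start with `p`
C → no match
D → no match
E → match
F → match
G → no match — must start with `p`
Total matched: 2

2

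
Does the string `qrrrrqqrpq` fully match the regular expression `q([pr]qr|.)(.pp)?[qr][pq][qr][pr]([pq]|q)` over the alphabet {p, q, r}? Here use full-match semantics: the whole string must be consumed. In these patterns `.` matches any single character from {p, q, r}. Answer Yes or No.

No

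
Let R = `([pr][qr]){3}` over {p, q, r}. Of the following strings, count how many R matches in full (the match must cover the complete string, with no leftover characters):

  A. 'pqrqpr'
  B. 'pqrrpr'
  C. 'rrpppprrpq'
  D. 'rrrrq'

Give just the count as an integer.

A → match
B → match
C → no match
D → no match
Total matched: 2

2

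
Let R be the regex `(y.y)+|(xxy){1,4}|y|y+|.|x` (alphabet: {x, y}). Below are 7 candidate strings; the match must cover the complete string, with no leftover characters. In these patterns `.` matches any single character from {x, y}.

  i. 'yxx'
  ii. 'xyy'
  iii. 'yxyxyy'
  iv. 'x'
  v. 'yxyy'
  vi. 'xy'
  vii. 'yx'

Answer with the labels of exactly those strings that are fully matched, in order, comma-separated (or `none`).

i. 'yxx' → no match
ii. 'xyy' → no match
iii. 'yxyxyy' → no match
iv. 'x' → match
v. 'yxyy' → no match
vi. 'xy' → no match
vii. 'yx' → no match

iv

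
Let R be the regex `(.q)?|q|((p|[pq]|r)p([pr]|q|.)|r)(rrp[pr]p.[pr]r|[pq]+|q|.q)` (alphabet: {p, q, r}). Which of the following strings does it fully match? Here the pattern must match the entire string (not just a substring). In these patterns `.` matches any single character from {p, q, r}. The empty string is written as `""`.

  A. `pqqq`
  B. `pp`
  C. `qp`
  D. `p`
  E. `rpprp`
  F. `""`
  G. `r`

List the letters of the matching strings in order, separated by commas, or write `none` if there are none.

F

A → no match
B → no match
C → no match
D → no match
E → no match
F → match
G → no match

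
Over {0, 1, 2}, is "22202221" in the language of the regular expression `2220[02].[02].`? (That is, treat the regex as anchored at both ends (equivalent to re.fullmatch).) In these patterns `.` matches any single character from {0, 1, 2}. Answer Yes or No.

Yes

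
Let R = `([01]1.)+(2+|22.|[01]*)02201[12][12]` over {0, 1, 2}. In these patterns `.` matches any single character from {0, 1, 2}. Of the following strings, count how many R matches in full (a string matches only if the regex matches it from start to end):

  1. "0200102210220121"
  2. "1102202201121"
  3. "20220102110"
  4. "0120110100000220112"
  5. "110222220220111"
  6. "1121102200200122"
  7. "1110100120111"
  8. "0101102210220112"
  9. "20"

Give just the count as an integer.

3

1 → no match
2 → no match
3 → no match
4 → match
5 → match
6 → no match
7 → no match
8 → match
9 → no match
Total matched: 3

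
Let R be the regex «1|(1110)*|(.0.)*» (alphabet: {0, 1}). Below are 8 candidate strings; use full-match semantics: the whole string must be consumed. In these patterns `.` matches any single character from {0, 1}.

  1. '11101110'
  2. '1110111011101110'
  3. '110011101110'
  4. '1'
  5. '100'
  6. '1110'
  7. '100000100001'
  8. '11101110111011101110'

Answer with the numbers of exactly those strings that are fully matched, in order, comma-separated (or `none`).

1 → match
2 → match
3 → no match
4 → match
5 → match
6 → match
7 → match
8 → match

1, 2, 4, 5, 6, 7, 8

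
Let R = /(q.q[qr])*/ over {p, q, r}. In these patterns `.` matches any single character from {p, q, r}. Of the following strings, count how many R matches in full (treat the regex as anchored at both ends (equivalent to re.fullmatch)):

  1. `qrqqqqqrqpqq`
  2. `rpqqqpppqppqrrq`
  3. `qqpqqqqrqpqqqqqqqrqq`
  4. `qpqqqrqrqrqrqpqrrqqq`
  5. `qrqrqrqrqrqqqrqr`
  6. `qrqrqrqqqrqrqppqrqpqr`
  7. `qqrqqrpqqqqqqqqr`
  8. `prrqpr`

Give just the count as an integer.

2

1 → match
2 → no match
3 → no match
4 → no match
5 → match
6 → no match
7 → no match
8 → no match
Total matched: 2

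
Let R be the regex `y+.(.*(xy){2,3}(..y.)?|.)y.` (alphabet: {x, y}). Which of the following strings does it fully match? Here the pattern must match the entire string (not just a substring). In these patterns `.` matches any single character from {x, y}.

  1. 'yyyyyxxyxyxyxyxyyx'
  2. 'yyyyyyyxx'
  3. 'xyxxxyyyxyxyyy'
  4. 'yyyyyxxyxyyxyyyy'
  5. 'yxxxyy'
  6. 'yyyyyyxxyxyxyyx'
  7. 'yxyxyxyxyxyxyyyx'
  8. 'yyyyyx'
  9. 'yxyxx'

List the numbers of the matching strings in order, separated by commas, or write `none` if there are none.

1 → match
2. 'yyyyyyyxx' → no match
3 → no match — must start with 'y'
4 → match
5. 'yxxxyy' → no match
6 → match
7 → no match
8. 'yyyyyx' → match
9. 'yxyxx' → no match

1, 4, 6, 8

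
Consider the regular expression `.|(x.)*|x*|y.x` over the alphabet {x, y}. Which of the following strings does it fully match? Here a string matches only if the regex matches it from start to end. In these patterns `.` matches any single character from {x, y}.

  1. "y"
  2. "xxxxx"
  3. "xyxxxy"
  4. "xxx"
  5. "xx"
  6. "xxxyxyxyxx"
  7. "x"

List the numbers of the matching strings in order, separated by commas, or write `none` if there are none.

1 → match
2 → match
3 → match
4 → match
5 → match
6 → match
7 → match

1, 2, 3, 4, 5, 6, 7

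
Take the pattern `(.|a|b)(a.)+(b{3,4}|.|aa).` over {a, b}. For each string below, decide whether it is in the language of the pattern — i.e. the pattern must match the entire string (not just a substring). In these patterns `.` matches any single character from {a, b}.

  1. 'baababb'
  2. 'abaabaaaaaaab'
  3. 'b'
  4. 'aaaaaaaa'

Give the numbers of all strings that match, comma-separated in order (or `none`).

4

1 → no match
2 → no match
3 → no match
4 → match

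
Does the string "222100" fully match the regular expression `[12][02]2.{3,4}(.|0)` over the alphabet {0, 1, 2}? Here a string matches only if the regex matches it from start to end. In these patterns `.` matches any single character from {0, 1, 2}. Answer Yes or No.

No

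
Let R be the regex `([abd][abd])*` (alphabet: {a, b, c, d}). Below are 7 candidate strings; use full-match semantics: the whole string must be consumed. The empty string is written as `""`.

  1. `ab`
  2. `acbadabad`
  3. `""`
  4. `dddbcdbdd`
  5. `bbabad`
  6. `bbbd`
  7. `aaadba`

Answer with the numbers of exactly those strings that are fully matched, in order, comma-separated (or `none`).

1 → match
2 → no match
3 → match
4 → no match
5 → match
6 → match
7 → match

1, 3, 5, 6, 7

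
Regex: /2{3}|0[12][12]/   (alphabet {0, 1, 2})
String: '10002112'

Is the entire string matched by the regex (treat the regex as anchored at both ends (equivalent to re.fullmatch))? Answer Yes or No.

No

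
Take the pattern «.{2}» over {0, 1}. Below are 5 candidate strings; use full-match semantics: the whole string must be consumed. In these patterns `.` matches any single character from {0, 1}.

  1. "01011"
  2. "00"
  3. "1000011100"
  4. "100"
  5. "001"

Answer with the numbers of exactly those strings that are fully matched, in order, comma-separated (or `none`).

1 → no match
2 → match
3 → no match
4 → no match
5 → no match

2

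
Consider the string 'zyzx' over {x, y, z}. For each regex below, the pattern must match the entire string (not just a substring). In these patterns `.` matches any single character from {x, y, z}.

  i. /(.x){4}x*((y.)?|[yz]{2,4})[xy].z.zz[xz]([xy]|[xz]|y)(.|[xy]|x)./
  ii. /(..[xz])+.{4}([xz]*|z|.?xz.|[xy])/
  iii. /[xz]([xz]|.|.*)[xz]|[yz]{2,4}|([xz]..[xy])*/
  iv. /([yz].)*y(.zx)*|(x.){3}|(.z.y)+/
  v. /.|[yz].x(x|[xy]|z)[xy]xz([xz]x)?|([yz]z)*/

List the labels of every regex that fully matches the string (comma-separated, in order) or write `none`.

i → no match
ii → no match
iii → match
iv → no match
v → no match

iii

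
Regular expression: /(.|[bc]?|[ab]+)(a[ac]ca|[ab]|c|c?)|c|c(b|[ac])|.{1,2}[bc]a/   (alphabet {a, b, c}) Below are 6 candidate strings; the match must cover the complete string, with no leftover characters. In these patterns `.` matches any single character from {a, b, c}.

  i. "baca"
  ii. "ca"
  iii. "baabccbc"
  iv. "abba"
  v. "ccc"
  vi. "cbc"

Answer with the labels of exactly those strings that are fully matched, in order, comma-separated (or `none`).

i → match
ii → match
iii → no match
iv → match
v → no match
vi → no match

i, ii, iv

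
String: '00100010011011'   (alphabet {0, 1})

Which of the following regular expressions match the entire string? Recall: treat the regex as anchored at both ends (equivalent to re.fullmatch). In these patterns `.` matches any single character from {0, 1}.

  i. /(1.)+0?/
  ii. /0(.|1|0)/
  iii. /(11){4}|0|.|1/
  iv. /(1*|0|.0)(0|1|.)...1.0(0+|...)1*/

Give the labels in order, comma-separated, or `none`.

i → no match — must start with '1'
ii → no match
iii → no match
iv → match

iv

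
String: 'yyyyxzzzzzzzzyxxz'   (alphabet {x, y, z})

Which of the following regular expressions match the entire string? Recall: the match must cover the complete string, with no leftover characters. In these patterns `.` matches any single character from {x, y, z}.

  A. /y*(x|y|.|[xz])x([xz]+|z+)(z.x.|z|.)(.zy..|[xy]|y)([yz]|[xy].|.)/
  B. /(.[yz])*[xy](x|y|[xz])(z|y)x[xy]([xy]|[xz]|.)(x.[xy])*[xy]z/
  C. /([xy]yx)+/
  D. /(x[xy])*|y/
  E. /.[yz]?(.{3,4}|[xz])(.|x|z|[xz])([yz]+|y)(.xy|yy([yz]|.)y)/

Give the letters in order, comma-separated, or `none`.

A

A → match
B → no match
C → no match — must end with 'yx'
D → no match
E → no match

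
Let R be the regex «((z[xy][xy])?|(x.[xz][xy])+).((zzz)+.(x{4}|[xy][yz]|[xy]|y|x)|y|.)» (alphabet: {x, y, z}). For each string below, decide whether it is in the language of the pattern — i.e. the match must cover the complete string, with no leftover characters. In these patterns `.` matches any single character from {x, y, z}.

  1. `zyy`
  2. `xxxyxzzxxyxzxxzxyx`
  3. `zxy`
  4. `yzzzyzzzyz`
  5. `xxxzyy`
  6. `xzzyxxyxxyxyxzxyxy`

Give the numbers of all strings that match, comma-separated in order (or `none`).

none

1 → no match
2 → no match
3 → no match
4 → no match
5 → no match
6 → no match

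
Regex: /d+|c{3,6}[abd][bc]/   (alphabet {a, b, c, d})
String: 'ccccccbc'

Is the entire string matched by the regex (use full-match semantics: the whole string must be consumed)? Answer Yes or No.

Yes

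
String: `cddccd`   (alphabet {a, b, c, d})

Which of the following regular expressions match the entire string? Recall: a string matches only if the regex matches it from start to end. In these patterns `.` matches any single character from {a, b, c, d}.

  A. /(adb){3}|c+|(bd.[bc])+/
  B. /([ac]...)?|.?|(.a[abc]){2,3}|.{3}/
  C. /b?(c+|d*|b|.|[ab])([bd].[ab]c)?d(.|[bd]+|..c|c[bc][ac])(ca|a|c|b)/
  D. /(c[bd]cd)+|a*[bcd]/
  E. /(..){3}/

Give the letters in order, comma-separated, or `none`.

E

A → no match
B → no match
C → no match
D → no match
E → match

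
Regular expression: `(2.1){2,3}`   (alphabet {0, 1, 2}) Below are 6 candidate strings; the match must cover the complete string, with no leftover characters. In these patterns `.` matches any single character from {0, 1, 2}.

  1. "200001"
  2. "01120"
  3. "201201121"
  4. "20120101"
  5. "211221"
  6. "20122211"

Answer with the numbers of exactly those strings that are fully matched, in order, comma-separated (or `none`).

5

1 → no match
2 → no match — must start with "2"
3 → no match
4 → no match
5 → match
6 → no match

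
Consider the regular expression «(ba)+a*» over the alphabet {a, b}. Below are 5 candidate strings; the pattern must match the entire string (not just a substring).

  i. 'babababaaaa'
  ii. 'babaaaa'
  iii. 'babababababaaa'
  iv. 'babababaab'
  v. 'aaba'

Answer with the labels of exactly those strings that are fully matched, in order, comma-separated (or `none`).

i, ii, iii

i → match
ii → match
iii → match
iv → no match
v → no match — must start with 'ba'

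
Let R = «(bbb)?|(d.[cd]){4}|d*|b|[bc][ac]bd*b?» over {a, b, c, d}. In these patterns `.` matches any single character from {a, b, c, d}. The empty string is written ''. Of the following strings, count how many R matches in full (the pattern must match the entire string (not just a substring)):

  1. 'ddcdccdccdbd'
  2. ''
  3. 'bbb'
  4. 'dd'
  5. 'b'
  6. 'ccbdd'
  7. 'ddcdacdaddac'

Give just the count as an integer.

1 → match
2 → match
3 → match
4 → match
5 → match
6 → match
7 → match
Total matched: 7

7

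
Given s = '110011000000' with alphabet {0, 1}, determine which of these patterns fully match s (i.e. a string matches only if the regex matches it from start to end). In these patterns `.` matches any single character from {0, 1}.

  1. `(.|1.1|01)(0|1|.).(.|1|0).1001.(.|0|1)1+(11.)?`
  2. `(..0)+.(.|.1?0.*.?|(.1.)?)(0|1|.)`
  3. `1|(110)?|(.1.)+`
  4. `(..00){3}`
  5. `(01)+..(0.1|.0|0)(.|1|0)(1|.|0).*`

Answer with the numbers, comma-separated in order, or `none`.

1 → no match
2 → match
3 → no match
4 → match
5 → no match — must start with '01'

2, 4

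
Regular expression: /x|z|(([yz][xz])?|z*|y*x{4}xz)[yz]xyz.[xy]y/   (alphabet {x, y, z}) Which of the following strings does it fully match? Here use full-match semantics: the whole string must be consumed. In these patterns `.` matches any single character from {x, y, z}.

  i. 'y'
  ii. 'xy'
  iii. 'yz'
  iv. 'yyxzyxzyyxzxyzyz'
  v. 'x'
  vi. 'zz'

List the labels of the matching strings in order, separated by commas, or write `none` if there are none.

i → no match
ii → no match
iii → no match
iv → no match
v → match
vi → no match

v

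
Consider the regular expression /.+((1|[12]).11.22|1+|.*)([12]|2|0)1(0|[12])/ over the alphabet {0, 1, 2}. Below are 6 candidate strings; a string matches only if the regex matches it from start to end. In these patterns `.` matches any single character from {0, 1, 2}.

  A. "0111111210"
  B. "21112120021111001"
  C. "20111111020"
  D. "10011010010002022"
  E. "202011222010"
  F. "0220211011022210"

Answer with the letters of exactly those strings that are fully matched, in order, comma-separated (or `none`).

A, E, F

A. "0111111210" → match
B → no match
C. "20111111020" → no match
D → no match
E. "202011222010" → match
F → match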